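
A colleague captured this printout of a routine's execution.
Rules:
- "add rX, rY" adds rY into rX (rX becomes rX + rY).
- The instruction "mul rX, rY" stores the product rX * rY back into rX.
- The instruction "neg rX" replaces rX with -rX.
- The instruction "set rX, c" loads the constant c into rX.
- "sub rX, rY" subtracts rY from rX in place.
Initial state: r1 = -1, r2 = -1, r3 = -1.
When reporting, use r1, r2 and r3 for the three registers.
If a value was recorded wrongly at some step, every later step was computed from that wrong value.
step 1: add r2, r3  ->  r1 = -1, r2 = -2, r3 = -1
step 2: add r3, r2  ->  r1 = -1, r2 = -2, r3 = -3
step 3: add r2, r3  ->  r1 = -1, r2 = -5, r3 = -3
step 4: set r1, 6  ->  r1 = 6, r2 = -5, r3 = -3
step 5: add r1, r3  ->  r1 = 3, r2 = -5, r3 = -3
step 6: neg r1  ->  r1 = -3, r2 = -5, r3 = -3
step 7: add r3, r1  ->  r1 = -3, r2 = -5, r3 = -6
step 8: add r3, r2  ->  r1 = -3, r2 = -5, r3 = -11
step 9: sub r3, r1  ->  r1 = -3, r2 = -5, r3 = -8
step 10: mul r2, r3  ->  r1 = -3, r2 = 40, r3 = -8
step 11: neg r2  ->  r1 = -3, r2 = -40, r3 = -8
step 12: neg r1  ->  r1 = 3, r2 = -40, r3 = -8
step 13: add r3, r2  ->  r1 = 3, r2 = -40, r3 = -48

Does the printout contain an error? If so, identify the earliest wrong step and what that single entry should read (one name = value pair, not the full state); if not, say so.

Recomputing the run from the initial state:
step 1: r1 = -1, r2 = -2, r3 = -1
step 2: r1 = -1, r2 = -2, r3 = -3
step 3: r1 = -1, r2 = -5, r3 = -3
step 4: r1 = 6, r2 = -5, r3 = -3
step 5: r1 = 3, r2 = -5, r3 = -3
step 6: r1 = -3, r2 = -5, r3 = -3
step 7: r1 = -3, r2 = -5, r3 = -6
step 8: r1 = -3, r2 = -5, r3 = -11
step 9: r1 = -3, r2 = -5, r3 = -8
step 10: r1 = -3, r2 = 40, r3 = -8
step 11: r1 = -3, r2 = -40, r3 = -8
step 12: r1 = 3, r2 = -40, r3 = -8
step 13: r1 = 3, r2 = -40, r3 = -48
This matches the printout at every step.

no error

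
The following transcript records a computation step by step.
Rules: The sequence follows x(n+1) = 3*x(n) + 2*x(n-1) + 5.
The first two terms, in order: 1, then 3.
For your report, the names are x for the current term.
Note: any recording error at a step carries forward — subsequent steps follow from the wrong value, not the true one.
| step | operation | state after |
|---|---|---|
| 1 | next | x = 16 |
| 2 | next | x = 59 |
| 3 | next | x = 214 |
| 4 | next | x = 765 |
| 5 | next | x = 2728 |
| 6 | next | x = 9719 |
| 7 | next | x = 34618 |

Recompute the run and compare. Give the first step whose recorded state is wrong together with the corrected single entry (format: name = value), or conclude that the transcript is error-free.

Recomputing the run from the initial state:
step 1: x = 16
step 2: x = 59
step 3: x = 214
step 4: x = 765
step 5: x = 2728
step 6: x = 9719
step 7: x = 34618
This matches the transcript at every step.

no error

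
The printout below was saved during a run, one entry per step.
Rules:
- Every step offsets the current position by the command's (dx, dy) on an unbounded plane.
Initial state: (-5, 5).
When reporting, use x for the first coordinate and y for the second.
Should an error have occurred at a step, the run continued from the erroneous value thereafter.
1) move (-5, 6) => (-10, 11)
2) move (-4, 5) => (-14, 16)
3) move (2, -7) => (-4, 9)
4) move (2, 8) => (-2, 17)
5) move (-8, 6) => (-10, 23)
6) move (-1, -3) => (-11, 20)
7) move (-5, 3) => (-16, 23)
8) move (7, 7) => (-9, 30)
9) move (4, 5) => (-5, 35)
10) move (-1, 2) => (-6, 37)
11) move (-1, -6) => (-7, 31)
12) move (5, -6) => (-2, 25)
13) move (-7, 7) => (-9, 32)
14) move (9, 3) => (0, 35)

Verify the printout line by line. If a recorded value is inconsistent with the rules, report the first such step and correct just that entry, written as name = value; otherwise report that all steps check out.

Recomputing the run from the initial state:
step 1: x = -10, y = 11
step 2: x = -14, y = 16
step 3: x = -12, y = 9
step 4: x = -10, y = 17
step 5: x = -18, y = 23
step 6: x = -19, y = 20
step 7: x = -24, y = 23
step 8: x = -17, y = 30
step 9: x = -13, y = 35
step 10: x = -14, y = 37
step 11: x = -15, y = 31
step 12: x = -10, y = 25
step 13: x = -17, y = 32
step 14: x = -8, y = 35
The first disagreement with the printout is at step 3, where the value should be x = -12.

step 3, x = -12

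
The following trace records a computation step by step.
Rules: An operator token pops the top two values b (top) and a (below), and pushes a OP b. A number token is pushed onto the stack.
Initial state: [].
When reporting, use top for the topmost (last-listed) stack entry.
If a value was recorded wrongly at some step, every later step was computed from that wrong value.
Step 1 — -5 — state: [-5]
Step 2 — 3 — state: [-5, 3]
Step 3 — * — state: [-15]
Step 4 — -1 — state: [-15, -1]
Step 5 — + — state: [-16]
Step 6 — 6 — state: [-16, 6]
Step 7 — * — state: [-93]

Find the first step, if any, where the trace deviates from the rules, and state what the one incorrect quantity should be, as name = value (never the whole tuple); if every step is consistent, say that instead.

step 7, top = -96

Step 1: push -5: top = -5 — no discrepancy.
Step 2: push 3: top = 3 — agrees with the trace.
Step 3: -5 * 3 = -15 — no discrepancy.
Step 4: push -1: top = -1 — same as recorded.
Step 5: -15 + -1 = -16 — exactly as logged.
Step 6: push 6: top = 6 — agrees with the trace.
Step 7: -16 * 6 = -96 — the entry is off here.
Step 7 is the first one off; corrected, top = -96.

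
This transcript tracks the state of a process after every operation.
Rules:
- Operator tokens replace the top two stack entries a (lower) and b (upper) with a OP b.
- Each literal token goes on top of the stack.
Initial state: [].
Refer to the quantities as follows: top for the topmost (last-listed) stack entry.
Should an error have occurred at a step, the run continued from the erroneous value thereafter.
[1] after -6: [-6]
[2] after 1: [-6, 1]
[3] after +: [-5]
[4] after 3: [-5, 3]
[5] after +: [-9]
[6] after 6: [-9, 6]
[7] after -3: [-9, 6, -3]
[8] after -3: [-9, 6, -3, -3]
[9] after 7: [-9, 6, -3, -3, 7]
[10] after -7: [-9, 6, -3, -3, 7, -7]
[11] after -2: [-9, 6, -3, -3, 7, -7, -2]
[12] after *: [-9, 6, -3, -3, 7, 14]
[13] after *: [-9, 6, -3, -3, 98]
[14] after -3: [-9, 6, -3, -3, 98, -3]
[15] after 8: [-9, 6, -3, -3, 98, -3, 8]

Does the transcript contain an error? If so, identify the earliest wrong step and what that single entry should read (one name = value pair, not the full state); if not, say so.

step 5, top = -2

1. push -6: top = -6 (matches)
2. push 1: top = 1 (consistent with the transcript)
3. -6 + 1 = -5 (matches)
4. push 3: top = 3 (consistent with the transcript)
5. -5 + 3 = -2 (the transcript disagrees here)
First incorrect step: 5; the correct value is top = -2.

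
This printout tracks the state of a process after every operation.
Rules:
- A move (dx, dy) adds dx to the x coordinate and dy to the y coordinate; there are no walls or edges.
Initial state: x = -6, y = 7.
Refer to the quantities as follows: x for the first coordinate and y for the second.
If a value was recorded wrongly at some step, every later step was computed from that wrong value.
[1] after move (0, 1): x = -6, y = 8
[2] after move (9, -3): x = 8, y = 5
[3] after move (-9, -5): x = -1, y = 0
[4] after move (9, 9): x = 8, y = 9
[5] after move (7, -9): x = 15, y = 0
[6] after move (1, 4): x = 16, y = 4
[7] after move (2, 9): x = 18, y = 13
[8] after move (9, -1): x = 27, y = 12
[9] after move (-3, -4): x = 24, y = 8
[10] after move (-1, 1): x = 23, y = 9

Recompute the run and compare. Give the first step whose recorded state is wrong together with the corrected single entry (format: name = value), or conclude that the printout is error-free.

step 2, x = 3

Recomputing the run from the initial state:
step 1: x = -6, y = 8
step 2: x = 3, y = 5
step 3: x = -6, y = 0
step 4: x = 3, y = 9
step 5: x = 10, y = 0
step 6: x = 11, y = 4
step 7: x = 13, y = 13
step 8: x = 22, y = 12
step 9: x = 19, y = 8
step 10: x = 18, y = 9
The first disagreement with the printout is at step 2, where the value should be x = 3.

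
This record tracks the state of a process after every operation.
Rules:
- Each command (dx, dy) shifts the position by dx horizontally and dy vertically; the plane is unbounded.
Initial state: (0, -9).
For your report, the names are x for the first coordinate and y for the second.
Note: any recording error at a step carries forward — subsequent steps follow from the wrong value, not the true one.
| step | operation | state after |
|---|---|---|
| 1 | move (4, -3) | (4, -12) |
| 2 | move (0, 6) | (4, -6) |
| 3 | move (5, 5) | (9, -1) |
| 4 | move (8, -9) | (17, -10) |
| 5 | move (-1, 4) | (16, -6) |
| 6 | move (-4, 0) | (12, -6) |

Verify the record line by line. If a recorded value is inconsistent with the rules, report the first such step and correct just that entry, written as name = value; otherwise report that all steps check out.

1. x = 0 + (4) = 4, y = -9 + (-3) = -12 (in agreement)
2. x = 4 + (0) = 4, y = -12 + (6) = -6 (in agreement)
3. x = 4 + (5) = 9, y = -6 + (5) = -1 (in agreement)
4. x = 9 + (8) = 17, y = -1 + (-9) = -10 (checks out)
5. x = 17 + (-1) = 16, y = -10 + (4) = -6 (exactly as logged)
6. x = 16 + (-4) = 12, y = -6 + (0) = -6 (consistent with the record)
Nothing is out of place; the run is error-free.

no error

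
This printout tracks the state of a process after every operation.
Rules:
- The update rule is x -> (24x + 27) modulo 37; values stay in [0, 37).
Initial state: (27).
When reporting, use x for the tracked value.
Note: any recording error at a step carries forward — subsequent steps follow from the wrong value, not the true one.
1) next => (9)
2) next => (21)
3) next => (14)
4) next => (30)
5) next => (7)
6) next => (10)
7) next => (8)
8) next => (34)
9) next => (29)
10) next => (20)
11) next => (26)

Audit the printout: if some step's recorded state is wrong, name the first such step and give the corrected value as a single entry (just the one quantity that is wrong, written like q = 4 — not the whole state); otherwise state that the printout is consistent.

step 3, x = 13

step 1: x = (24*27 + 27) mod 37 = 9 -> agrees with the printout
step 2: x = (24*9 + 27) mod 37 = 21 -> exactly as logged
step 3: x = (24*21 + 27) mod 37 = 13 -> a discrepancy with the printout
The audit stops at step 3: the recorded entry is wrong and should be x = 13.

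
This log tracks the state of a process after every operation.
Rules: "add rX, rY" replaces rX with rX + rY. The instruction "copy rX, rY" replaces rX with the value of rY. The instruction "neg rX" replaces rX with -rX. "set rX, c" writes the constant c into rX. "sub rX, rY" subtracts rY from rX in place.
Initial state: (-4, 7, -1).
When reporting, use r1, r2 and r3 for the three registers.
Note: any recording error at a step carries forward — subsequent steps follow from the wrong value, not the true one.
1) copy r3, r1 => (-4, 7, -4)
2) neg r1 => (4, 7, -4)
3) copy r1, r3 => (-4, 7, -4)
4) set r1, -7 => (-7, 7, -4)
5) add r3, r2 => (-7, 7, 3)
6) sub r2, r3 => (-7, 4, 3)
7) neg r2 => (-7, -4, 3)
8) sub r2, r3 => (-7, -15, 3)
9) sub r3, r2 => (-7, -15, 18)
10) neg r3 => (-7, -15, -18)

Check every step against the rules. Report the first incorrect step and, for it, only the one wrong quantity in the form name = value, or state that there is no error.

Step 1: r3 = -4 — exactly as logged.
Step 2: r1 = -(-4) = 4 — in agreement.
Step 3: r1 = -4 — same as recorded.
Step 4: r1 = -7 — in agreement.
Step 5: r3 = -4 + 7 = 3 — exactly as logged.
Step 6: r2 = 7 - 3 = 4 — verified.
Step 7: r2 = -(4) = -4 — no discrepancy.
Step 8: r2 = -4 - 3 = -7 — a discrepancy with the log.
First deviation found at step 8; the corrected entry is r2 = -7.

step 8, r2 = -7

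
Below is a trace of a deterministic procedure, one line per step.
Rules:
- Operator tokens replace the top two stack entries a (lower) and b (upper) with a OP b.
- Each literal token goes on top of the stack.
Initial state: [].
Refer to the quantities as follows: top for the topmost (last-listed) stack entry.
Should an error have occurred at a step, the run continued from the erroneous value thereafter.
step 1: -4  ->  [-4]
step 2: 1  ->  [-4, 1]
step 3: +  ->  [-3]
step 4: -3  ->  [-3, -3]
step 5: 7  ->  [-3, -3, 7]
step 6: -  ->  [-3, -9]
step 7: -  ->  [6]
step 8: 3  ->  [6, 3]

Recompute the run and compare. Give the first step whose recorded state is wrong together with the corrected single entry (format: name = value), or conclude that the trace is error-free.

Step 1: push -4: top = -4 — matches.
Step 2: push 1: top = 1 — verified.
Step 3: -4 + 1 = -3 — in agreement.
Step 4: push -3: top = -3 — verified.
Step 5: push 7: top = 7 — confirmed correct.
Step 6: -3 - 7 = -10 — the entry is off here.
Step 6 is the first one off; corrected, top = -10.

step 6, top = -10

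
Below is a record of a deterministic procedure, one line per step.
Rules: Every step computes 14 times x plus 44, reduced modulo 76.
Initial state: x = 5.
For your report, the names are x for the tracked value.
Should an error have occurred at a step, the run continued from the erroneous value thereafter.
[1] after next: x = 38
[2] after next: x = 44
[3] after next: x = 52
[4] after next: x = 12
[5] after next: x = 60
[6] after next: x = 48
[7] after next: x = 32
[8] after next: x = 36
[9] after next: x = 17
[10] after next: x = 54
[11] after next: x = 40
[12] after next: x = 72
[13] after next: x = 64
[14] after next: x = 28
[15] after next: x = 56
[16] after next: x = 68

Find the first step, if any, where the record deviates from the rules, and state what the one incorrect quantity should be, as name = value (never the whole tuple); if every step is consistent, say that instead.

step 9, x = 16

Recomputing the run from the initial state:
step 1: x = 38
step 2: x = 44
step 3: x = 52
step 4: x = 12
step 5: x = 60
step 6: x = 48
step 7: x = 32
step 8: x = 36
step 9: x = 16
step 10: x = 40
step 11: x = 72
step 12: x = 64
step 13: x = 28
step 14: x = 56
step 15: x = 68
step 16: x = 8
The first disagreement with the record is at step 9, where the value should be x = 16.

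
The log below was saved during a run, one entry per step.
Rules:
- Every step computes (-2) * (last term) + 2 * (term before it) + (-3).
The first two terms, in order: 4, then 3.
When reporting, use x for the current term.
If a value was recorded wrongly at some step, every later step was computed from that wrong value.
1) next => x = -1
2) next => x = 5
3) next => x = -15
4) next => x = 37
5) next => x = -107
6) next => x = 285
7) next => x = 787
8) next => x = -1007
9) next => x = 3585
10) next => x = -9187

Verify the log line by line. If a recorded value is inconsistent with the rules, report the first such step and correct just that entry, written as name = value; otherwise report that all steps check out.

Recomputing the run from the initial state:
step 1: x = -1
step 2: x = 5
step 3: x = -15
step 4: x = 37
step 5: x = -107
step 6: x = 285
step 7: x = -787
step 8: x = 2141
step 9: x = -5859
step 10: x = 15997
The first disagreement with the log is at step 7, where the value should be x = -787.

step 7, x = -787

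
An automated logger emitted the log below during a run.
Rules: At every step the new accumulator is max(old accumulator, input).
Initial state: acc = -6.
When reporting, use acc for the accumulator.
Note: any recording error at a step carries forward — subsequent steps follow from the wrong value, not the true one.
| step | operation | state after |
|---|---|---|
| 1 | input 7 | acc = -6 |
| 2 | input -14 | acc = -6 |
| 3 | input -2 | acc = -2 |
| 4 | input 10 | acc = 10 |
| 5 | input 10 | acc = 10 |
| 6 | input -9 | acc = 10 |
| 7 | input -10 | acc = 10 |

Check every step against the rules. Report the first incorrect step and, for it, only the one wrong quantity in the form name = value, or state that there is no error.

Recomputing the run from the initial state:
step 1: acc = 7
step 2: acc = 7
step 3: acc = 7
step 4: acc = 10
step 5: acc = 10
step 6: acc = 10
step 7: acc = 10
The first disagreement with the log is at step 1, where the value should be acc = 7.

step 1, acc = 7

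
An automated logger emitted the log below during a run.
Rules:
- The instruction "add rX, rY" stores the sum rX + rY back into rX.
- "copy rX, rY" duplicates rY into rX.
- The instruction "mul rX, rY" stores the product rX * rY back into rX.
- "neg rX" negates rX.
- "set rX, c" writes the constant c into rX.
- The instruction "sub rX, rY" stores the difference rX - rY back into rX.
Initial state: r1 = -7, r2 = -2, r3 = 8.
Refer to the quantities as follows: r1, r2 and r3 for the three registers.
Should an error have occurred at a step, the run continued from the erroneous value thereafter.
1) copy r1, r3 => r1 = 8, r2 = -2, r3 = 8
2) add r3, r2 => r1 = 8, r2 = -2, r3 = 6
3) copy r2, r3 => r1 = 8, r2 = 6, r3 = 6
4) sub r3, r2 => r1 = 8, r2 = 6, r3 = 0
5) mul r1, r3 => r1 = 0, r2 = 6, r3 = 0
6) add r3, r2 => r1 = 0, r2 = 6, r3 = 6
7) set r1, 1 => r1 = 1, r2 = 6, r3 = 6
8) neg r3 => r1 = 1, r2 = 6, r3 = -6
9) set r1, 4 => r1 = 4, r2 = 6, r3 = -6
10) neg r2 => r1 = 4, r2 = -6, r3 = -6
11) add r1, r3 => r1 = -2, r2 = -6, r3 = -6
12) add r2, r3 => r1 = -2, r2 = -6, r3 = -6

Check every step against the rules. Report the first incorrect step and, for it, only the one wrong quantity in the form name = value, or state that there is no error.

step 12, r2 = -12

Recomputing the run from the initial state:
step 1: r1 = 8, r2 = -2, r3 = 8
step 2: r1 = 8, r2 = -2, r3 = 6
step 3: r1 = 8, r2 = 6, r3 = 6
step 4: r1 = 8, r2 = 6, r3 = 0
step 5: r1 = 0, r2 = 6, r3 = 0
step 6: r1 = 0, r2 = 6, r3 = 6
step 7: r1 = 1, r2 = 6, r3 = 6
step 8: r1 = 1, r2 = 6, r3 = -6
step 9: r1 = 4, r2 = 6, r3 = -6
step 10: r1 = 4, r2 = -6, r3 = -6
step 11: r1 = -2, r2 = -6, r3 = -6
step 12: r1 = -2, r2 = -12, r3 = -6
The first disagreement with the log is at step 12, where the value should be r2 = -12.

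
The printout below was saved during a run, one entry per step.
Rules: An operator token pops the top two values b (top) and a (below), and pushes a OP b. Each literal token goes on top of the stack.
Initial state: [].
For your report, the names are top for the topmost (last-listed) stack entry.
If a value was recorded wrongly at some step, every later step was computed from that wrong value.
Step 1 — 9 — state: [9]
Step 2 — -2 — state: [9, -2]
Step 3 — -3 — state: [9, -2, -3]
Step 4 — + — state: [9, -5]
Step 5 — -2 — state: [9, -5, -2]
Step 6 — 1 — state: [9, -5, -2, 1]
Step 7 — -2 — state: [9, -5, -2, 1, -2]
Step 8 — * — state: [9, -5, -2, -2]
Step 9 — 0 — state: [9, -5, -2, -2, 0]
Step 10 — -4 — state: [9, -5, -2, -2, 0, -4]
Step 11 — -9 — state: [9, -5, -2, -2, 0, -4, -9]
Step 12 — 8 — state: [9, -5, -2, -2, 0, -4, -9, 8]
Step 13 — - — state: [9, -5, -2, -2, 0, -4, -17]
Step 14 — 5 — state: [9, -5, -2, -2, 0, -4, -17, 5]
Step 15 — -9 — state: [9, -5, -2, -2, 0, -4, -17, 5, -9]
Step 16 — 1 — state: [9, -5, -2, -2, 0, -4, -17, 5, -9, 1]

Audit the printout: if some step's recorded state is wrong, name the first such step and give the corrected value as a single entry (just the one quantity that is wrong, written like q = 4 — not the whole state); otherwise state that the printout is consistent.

Recomputing the run from the initial state:
step 1: [9]
step 2: [9, -2]
step 3: [9, -2, -3]
step 4: [9, -5]
step 5: [9, -5, -2]
step 6: [9, -5, -2, 1]
step 7: [9, -5, -2, 1, -2]
step 8: [9, -5, -2, -2]
step 9: [9, -5, -2, -2, 0]
step 10: [9, -5, -2, -2, 0, -4]
step 11: [9, -5, -2, -2, 0, -4, -9]
step 12: [9, -5, -2, -2, 0, -4, -9, 8]
step 13: [9, -5, -2, -2, 0, -4, -17]
step 14: [9, -5, -2, -2, 0, -4, -17, 5]
step 15: [9, -5, -2, -2, 0, -4, -17, 5, -9]
step 16: [9, -5, -2, -2, 0, -4, -17, 5, -9, 1]
This matches the printout at every step.

no error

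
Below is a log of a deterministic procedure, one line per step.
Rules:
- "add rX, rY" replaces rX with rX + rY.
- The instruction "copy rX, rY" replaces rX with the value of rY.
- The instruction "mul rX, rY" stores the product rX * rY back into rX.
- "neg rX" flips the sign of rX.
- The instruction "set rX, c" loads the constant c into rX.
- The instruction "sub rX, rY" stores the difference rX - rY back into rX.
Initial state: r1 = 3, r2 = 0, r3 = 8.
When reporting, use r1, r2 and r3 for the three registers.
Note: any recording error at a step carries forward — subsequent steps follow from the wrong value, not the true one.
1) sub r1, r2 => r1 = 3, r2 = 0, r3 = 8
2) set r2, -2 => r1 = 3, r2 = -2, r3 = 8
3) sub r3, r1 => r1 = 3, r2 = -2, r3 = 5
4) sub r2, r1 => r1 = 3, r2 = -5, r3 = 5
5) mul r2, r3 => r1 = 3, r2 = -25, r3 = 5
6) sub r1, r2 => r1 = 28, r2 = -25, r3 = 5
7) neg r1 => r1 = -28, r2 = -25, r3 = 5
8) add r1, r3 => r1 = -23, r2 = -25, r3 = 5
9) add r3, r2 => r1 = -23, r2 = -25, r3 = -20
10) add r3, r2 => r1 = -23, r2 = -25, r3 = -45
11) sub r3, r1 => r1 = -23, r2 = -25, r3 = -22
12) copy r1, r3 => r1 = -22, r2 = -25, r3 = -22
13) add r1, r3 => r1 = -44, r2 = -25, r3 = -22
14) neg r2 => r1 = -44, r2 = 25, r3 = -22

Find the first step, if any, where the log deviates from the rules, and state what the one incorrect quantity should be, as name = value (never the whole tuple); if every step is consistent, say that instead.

no error

1. r1 = 3 - 0 = 3 (verified)
2. r2 = -2 (exactly as logged)
3. r3 = 8 - 3 = 5 (verified)
4. r2 = -2 - 3 = -5 (verified)
5. r2 = -5 * 5 = -25 (agrees with the log)
6. r1 = 3 - -25 = 28 (checks out)
7. r1 = -(28) = -28 (confirmed correct)
8. r1 = -28 + 5 = -23 (no discrepancy)
9. r3 = 5 + -25 = -20 (matches)
10. r3 = -20 + -25 = -45 (verified)
11. r3 = -45 - -23 = -22 (in agreement)
12. r1 = -22 (exactly as logged)
13. r1 = -22 + -22 = -44 (checks out)
14. r2 = -(-25) = 25 (exactly as logged)
All entries verified; no error found.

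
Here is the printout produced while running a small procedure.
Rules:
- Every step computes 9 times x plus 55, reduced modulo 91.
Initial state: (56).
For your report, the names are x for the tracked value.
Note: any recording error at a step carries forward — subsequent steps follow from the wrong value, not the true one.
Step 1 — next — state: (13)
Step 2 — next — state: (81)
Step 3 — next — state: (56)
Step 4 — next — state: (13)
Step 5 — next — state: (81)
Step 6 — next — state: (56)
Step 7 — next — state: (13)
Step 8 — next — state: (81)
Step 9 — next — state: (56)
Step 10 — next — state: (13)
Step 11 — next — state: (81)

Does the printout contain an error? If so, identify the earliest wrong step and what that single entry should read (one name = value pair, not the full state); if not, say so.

Recomputing the run from the initial state:
step 1: x = 13
step 2: x = 81
step 3: x = 56
step 4: x = 13
step 5: x = 81
step 6: x = 56
step 7: x = 13
step 8: x = 81
step 9: x = 56
step 10: x = 13
step 11: x = 81
This matches the printout at every step.

no error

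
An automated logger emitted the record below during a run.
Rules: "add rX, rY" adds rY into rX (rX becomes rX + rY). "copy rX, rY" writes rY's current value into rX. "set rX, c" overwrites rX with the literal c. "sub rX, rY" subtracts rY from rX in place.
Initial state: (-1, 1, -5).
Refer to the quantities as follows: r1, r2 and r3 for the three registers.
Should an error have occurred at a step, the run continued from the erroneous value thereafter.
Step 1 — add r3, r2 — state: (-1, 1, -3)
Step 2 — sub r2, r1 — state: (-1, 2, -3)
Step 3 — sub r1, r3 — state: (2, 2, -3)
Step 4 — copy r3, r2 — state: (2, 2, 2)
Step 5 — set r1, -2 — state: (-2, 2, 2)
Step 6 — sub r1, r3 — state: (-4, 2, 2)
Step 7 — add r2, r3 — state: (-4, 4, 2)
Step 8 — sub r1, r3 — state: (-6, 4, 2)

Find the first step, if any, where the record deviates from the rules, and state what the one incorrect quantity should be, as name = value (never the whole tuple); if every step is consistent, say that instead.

step 1, r3 = -4

1. r3 = -5 + 1 = -4 (a discrepancy with the record)
The audit stops at step 1: the recorded entry is wrong and should be r3 = -4.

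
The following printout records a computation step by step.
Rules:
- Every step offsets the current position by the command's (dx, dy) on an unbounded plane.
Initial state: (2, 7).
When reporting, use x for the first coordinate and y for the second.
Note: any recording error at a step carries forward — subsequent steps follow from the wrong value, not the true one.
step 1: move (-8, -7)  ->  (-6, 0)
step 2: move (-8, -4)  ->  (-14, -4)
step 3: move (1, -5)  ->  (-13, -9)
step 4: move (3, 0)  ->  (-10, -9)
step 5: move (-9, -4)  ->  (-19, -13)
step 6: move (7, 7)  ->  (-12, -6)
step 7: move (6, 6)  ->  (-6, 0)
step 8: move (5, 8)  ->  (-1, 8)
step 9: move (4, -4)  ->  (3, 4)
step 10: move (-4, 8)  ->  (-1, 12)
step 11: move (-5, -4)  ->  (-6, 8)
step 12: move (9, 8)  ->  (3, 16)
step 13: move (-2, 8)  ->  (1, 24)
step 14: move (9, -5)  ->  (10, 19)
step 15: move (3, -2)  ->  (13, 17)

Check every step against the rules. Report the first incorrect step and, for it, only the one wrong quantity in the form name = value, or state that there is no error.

no error

step 1: x = 2 + (-8) = -6, y = 7 + (-7) = 0 -> consistent with the printout
step 2: x = -6 + (-8) = -14, y = 0 + (-4) = -4 -> verified
step 3: x = -14 + (1) = -13, y = -4 + (-5) = -9 -> no discrepancy
step 4: x = -13 + (3) = -10, y = -9 + (0) = -9 -> confirmed correct
step 5: x = -10 + (-9) = -19, y = -9 + (-4) = -13 -> no discrepancy
step 6: x = -19 + (7) = -12, y = -13 + (7) = -6 -> consistent with the printout
step 7: x = -12 + (6) = -6, y = -6 + (6) = 0 -> agrees with the printout
step 8: x = -6 + (5) = -1, y = 0 + (8) = 8 -> no discrepancy
step 9: x = -1 + (4) = 3, y = 8 + (-4) = 4 -> no discrepancy
step 10: x = 3 + (-4) = -1, y = 4 + (8) = 12 -> same as recorded
step 11: x = -1 + (-5) = -6, y = 12 + (-4) = 8 -> matches
step 12: x = -6 + (9) = 3, y = 8 + (8) = 16 -> exactly as logged
step 13: x = 3 + (-2) = 1, y = 16 + (8) = 24 -> exactly as logged
step 14: x = 1 + (9) = 10, y = 24 + (-5) = 19 -> in agreement
step 15: x = 10 + (3) = 13, y = 19 + (-2) = 17 -> checks out
Nothing is out of place; the run is error-free.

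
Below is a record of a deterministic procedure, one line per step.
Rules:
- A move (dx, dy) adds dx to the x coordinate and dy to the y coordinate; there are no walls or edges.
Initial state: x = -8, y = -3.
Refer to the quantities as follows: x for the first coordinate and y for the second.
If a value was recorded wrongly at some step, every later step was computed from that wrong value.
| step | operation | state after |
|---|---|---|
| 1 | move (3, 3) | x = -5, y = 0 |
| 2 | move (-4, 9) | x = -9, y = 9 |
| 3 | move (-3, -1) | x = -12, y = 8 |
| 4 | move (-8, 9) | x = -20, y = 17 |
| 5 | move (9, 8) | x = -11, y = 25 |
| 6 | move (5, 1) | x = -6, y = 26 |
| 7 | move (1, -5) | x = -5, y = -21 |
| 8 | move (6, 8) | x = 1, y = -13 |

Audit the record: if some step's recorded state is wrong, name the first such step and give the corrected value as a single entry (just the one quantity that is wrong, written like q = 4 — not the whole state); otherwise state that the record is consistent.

Recomputing the run from the initial state:
step 1: x = -5, y = 0
step 2: x = -9, y = 9
step 3: x = -12, y = 8
step 4: x = -20, y = 17
step 5: x = -11, y = 25
step 6: x = -6, y = 26
step 7: x = -5, y = 21
step 8: x = 1, y = 29
The first disagreement with the record is at step 7, where the value should be y = 21.

step 7, y = 21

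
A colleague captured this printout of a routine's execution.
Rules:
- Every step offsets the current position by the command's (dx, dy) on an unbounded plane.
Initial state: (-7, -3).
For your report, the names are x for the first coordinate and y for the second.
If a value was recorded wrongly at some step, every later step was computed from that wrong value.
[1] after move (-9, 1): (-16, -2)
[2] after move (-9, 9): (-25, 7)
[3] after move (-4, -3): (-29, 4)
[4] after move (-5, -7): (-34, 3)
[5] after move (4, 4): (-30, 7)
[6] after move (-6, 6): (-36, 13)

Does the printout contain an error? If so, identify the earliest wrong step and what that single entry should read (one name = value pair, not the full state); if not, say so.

Step 1: x = -7 + (-9) = -16, y = -3 + (1) = -2 — no discrepancy.
Step 2: x = -16 + (-9) = -25, y = -2 + (9) = 7 — matches.
Step 3: x = -25 + (-4) = -29, y = 7 + (-3) = 4 — same as recorded.
Step 4: x = -29 + (-5) = -34, y = 4 + (-7) = -3 — this is not what the printout shows.
Step 4 is the first one off; corrected, y = -3.

step 4, y = -3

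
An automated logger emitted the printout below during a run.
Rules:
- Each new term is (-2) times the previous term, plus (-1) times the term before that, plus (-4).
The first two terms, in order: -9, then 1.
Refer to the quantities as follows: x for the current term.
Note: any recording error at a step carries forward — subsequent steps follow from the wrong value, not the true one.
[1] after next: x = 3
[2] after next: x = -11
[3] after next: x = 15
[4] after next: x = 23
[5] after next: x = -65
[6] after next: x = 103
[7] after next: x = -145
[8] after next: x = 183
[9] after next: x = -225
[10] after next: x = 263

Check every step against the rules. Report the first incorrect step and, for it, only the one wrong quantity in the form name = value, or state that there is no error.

Recomputing the run from the initial state:
step 1: x = 3
step 2: x = -11
step 3: x = 15
step 4: x = -23
step 5: x = 27
step 6: x = -35
step 7: x = 39
step 8: x = -47
step 9: x = 51
step 10: x = -59
The first disagreement with the printout is at step 4, where the value should be x = -23.

step 4, x = -23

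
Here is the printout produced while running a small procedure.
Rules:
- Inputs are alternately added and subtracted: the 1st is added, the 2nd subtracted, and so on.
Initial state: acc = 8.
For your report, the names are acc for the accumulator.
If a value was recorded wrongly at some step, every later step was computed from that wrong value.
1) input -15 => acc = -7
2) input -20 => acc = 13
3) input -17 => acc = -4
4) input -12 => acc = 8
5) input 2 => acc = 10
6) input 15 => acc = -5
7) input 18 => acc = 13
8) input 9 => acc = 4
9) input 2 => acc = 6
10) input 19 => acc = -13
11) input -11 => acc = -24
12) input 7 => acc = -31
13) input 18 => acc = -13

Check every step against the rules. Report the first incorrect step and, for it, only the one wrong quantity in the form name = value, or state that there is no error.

Recomputing the run from the initial state:
step 1: acc = -7
step 2: acc = 13
step 3: acc = -4
step 4: acc = 8
step 5: acc = 10
step 6: acc = -5
step 7: acc = 13
step 8: acc = 4
step 9: acc = 6
step 10: acc = -13
step 11: acc = -24
step 12: acc = -31
step 13: acc = -13
This matches the printout at every step.

no error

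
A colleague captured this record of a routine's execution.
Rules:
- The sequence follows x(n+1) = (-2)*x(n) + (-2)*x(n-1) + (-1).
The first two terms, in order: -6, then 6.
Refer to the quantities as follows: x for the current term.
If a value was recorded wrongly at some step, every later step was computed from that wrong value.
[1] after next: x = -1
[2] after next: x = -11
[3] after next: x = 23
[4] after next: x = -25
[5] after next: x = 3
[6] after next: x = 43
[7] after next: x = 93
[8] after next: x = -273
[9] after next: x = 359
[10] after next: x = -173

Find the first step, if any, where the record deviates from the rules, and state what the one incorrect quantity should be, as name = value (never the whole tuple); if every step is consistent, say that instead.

Recomputing the run from the initial state:
step 1: x = -1
step 2: x = -11
step 3: x = 23
step 4: x = -25
step 5: x = 3
step 6: x = 43
step 7: x = -93
step 8: x = 99
step 9: x = -13
step 10: x = -173
The first disagreement with the record is at step 7, where the value should be x = -93.

step 7, x = -93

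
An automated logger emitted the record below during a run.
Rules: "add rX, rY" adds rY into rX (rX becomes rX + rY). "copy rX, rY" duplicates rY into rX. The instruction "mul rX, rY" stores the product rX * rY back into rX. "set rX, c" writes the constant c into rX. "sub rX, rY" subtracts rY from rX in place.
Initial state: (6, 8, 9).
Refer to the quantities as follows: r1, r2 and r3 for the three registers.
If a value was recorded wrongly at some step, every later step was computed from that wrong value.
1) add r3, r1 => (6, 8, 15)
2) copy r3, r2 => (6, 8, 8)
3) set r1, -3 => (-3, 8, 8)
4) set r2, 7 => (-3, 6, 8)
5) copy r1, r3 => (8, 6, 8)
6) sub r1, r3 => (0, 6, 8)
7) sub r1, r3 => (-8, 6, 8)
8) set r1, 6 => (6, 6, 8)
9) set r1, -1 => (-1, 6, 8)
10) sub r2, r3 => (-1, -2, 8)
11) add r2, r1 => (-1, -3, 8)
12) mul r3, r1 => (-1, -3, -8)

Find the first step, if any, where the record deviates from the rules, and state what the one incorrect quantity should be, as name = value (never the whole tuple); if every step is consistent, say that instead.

1. r3 = 9 + 6 = 15 (no discrepancy)
2. r3 = 8 (agrees with the record)
3. r1 = -3 (no discrepancy)
4. r2 = 7 (the record has a different value)
First deviation found at step 4; the corrected entry is r2 = 7.

step 4, r2 = 7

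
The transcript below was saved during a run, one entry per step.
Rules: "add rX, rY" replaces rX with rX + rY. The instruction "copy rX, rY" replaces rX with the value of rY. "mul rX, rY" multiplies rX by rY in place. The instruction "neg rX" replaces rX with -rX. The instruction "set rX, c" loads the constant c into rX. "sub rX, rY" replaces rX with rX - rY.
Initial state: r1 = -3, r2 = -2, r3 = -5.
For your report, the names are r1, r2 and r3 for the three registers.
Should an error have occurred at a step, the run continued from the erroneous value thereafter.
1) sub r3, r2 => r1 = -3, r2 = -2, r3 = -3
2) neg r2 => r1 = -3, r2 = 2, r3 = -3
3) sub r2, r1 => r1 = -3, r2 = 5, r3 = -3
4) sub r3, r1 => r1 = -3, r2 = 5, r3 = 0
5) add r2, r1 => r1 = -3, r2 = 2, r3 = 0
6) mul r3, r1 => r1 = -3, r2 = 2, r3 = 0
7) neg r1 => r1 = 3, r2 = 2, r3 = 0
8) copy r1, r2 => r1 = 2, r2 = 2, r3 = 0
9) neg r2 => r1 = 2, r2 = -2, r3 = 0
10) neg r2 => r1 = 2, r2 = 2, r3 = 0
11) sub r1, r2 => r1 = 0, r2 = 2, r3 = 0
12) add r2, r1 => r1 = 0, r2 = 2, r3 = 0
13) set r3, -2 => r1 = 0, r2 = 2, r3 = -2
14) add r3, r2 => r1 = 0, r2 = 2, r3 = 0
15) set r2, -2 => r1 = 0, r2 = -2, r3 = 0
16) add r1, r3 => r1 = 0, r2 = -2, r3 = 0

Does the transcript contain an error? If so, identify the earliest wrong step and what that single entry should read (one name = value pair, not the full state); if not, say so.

no error

Recomputing the run from the initial state:
step 1: r1 = -3, r2 = -2, r3 = -3
step 2: r1 = -3, r2 = 2, r3 = -3
step 3: r1 = -3, r2 = 5, r3 = -3
step 4: r1 = -3, r2 = 5, r3 = 0
step 5: r1 = -3, r2 = 2, r3 = 0
step 6: r1 = -3, r2 = 2, r3 = 0
step 7: r1 = 3, r2 = 2, r3 = 0
step 8: r1 = 2, r2 = 2, r3 = 0
step 9: r1 = 2, r2 = -2, r3 = 0
step 10: r1 = 2, r2 = 2, r3 = 0
step 11: r1 = 0, r2 = 2, r3 = 0
step 12: r1 = 0, r2 = 2, r3 = 0
step 13: r1 = 0, r2 = 2, r3 = -2
step 14: r1 = 0, r2 = 2, r3 = 0
step 15: r1 = 0, r2 = -2, r3 = 0
step 16: r1 = 0, r2 = -2, r3 = 0
This matches the transcript at every step.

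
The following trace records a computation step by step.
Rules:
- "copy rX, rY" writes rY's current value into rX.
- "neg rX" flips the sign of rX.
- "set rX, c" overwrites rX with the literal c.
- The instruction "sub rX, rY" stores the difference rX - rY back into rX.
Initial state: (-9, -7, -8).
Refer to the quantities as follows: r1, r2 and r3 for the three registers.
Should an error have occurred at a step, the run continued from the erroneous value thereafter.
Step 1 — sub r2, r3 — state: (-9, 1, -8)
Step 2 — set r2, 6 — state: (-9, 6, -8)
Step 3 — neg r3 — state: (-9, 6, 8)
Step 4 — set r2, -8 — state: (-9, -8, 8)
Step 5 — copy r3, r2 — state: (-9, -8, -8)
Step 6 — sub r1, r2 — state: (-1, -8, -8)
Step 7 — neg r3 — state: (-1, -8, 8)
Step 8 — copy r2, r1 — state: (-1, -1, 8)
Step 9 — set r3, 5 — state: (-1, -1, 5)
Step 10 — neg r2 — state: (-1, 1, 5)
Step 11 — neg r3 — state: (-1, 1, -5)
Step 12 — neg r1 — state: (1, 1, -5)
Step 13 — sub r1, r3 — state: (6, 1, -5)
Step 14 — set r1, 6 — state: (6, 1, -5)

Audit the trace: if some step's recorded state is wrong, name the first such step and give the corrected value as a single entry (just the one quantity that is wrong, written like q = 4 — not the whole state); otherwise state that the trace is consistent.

Recomputing the run from the initial state:
step 1: r1 = -9, r2 = 1, r3 = -8
step 2: r1 = -9, r2 = 6, r3 = -8
step 3: r1 = -9, r2 = 6, r3 = 8
step 4: r1 = -9, r2 = -8, r3 = 8
step 5: r1 = -9, r2 = -8, r3 = -8
step 6: r1 = -1, r2 = -8, r3 = -8
step 7: r1 = -1, r2 = -8, r3 = 8
step 8: r1 = -1, r2 = -1, r3 = 8
step 9: r1 = -1, r2 = -1, r3 = 5
step 10: r1 = -1, r2 = 1, r3 = 5
step 11: r1 = -1, r2 = 1, r3 = -5
step 12: r1 = 1, r2 = 1, r3 = -5
step 13: r1 = 6, r2 = 1, r3 = -5
step 14: r1 = 6, r2 = 1, r3 = -5
This matches the trace at every step.

no error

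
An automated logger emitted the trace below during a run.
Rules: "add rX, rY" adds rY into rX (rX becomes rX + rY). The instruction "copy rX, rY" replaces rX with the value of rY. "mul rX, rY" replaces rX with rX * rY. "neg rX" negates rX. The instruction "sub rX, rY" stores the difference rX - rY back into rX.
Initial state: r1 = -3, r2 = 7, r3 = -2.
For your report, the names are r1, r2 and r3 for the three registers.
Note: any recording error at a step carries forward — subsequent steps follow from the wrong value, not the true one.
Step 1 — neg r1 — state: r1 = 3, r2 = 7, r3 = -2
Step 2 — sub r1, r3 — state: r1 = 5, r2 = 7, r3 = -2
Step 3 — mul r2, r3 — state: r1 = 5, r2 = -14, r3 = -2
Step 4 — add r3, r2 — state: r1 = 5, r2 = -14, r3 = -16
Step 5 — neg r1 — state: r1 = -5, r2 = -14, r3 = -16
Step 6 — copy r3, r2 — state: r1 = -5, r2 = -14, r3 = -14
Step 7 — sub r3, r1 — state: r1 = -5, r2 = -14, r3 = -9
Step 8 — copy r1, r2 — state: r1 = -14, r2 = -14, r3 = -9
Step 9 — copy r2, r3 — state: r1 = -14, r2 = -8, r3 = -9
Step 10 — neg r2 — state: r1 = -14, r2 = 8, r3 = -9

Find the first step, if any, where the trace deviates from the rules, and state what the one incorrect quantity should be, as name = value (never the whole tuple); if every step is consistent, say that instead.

step 9, r2 = -9

Recomputing the run from the initial state:
step 1: r1 = 3, r2 = 7, r3 = -2
step 2: r1 = 5, r2 = 7, r3 = -2
step 3: r1 = 5, r2 = -14, r3 = -2
step 4: r1 = 5, r2 = -14, r3 = -16
step 5: r1 = -5, r2 = -14, r3 = -16
step 6: r1 = -5, r2 = -14, r3 = -14
step 7: r1 = -5, r2 = -14, r3 = -9
step 8: r1 = -14, r2 = -14, r3 = -9
step 9: r1 = -14, r2 = -9, r3 = -9
step 10: r1 = -14, r2 = 9, r3 = -9
The first disagreement with the trace is at step 9, where the value should be r2 = -9.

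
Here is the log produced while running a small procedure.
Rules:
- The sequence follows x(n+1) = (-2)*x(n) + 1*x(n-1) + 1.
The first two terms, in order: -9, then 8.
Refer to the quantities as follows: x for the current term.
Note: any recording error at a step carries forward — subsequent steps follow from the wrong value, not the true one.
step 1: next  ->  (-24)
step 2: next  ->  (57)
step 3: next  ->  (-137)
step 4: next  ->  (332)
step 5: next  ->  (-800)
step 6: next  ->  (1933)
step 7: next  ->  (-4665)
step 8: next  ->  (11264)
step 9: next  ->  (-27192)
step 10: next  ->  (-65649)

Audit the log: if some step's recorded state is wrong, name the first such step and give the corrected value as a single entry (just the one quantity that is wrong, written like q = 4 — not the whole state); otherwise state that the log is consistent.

1. x = -2*(8) + (1)*(-9) + (1) = -24 (same as recorded)
2. x = -2*(-24) + (1)*(8) + (1) = 57 (agrees with the log)
3. x = -2*(57) + (1)*(-24) + (1) = -137 (in agreement)
4. x = -2*(-137) + (1)*(57) + (1) = 332 (in agreement)
5. x = -2*(332) + (1)*(-137) + (1) = -800 (consistent with the log)
6. x = -2*(-800) + (1)*(332) + (1) = 1933 (confirmed correct)
7. x = -2*(1933) + (1)*(-800) + (1) = -4665 (checks out)
8. x = -2*(-4665) + (1)*(1933) + (1) = 11264 (verified)
9. x = -2*(11264) + (1)*(-4665) + (1) = -27192 (confirmed correct)
10. x = -2*(-27192) + (1)*(11264) + (1) = 65649 (this is not what the log shows)
Conclusion: step 10 carries the first error; the entry should be x = 65649.

step 10, x = 65649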